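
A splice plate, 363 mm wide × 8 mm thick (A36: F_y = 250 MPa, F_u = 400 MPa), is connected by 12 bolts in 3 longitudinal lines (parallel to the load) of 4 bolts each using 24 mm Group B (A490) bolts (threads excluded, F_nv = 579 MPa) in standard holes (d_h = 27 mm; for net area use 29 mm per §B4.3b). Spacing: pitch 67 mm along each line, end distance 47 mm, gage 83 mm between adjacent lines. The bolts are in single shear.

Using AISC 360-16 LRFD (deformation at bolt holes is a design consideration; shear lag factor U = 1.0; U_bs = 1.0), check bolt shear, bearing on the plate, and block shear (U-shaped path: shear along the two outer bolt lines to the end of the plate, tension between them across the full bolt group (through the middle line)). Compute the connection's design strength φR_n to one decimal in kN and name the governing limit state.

Bolt shear: A_b = π(24)²/4 = 452.39 mm². φR_n = 0.75 × 579 × 452.39 × 12 × 1 = 2357.4 kN.
Bearing (8 mm plate, F_u = 400 MPa): end bolts L_c = 47 − 27/2 = 33.5, R_n = min(1.2×33.5×8×400, 2.4×24×8×400) = 128.64 kN/bolt; interior L_c = 67 − 27 = 40, R_n = 153.6 kN/bolt. φR_n = 0.75 × (3×128.64 + 9×153.6) = 1326.2 kN.
Block shear: shear path 2×[47+3×67] = 2×248 mm, A_gv = 3968, A_nv = 2×(248 − 3.5×29)×8 = 2344 mm²; tension across gage: (166 − 2×29)×8 = 864 mm². R_n = min(0.6×400×2344, 0.6×250×3968) + 1.0×400×864 = min(562.56, 595.2) + 345.6 = 908.16 kN. φR_n = 0.75 × 908.16 = 681.1 kN.
Governing: min(2357.4, 1326.2, 681.1) = 681.1 kN → block shear.

681.1 kN (block shear governs)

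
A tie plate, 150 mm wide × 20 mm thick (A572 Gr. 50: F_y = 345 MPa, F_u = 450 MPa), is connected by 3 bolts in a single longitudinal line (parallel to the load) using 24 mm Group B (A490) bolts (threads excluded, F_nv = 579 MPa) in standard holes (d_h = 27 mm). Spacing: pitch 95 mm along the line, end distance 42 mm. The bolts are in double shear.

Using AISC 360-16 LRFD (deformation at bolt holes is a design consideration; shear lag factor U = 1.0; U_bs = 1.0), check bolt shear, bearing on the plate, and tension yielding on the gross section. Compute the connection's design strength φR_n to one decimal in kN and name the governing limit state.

Bolt shear: A_b = π(24)²/4 = 452.39 mm². φR_n = 0.75 × 579 × 452.39 × 3 × 2 = 1178.7 kN.
Bearing (20 mm plate, F_u = 450 MPa): end bolts L_c = 42 − 27/2 = 28.5, R_n = min(1.2×28.5×20×450, 2.4×24×20×450) = 307.8 kN/bolt; interior L_c = 95 − 27 = 68, R_n = 518.4 kN/bolt. φR_n = 0.75 × (1×307.8 + 2×518.4) = 1008.5 kN.
Tension yield (gross): A_g = 150×20 = 3000 mm². φR_n = 0.90 × 345 × 3000 = 931.5 kN.
Governing: min(1178.7, 1008.5, 931.5) = 931.5 kN → gross-section yield.

931.5 kN (gross-section yield governs)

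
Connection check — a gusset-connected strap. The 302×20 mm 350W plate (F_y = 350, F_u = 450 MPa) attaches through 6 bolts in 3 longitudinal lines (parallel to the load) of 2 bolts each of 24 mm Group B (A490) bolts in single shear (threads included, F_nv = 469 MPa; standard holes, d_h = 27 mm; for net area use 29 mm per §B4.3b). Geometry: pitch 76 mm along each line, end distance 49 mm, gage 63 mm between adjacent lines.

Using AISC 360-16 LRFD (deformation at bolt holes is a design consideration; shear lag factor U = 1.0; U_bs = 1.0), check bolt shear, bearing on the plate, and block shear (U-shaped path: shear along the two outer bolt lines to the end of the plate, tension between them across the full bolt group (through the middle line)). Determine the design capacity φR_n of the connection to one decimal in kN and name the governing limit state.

Bolt shear: A_b = π(24)²/4 = 452.39 mm². φR_n = 0.75 × 469 × 452.39 × 6 × 1 = 954.8 kN.
Bearing (20 mm plate, F_u = 450 MPa): end bolts L_c = 49 − 27/2 = 35.5, R_n = min(1.2×35.5×20×450, 2.4×24×20×450) = 383.4 kN/bolt; interior L_c = 76 − 27 = 49, R_n = 518.4 kN/bolt. φR_n = 0.75 × (3×383.4 + 3×518.4) = 2029.1 kN.
Block shear: shear path 2×[49+1×76] = 2×125 mm, A_gv = 5000, A_nv = 2×(125 − 1.5×29)×20 = 3260 mm²; tension across gage: (126 − 2×29)×20 = 1360 mm². R_n = min(0.6×450×3260, 0.6×350×5000) + 1.0×450×1360 = min(880.2, 1050) + 612 = 1492.2 kN. φR_n = 0.75 × 1492.2 = 1119.2 kN.
Governing: min(954.8, 2029.1, 1119.2) = 954.8 kN → bolt shear.

954.8 kN (bolt shear governs)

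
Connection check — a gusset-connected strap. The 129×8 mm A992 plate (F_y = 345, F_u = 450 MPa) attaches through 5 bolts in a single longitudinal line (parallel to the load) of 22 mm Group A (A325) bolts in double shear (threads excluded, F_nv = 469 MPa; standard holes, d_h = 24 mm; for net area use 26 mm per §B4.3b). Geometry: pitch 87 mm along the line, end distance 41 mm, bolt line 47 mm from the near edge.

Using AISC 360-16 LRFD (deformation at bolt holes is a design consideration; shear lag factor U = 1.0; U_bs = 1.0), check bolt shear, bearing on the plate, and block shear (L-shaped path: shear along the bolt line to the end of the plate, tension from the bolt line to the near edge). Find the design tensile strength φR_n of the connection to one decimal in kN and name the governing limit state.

532.4 kN (block shear governs)

Bolt shear: A_b = π(22)²/4 = 380.13 mm². φR_n = 0.75 × 469 × 380.13 × 5 × 2 = 1337.1 kN.
Bearing (8 mm plate, F_u = 450 MPa): end bolts L_c = 41 − 24/2 = 29, R_n = min(1.2×29×8×450, 2.4×22×8×450) = 125.28 kN/bolt; interior L_c = 87 − 24 = 63, R_n = 190.08 kN/bolt. φR_n = 0.75 × (1×125.28 + 4×190.08) = 664.2 kN.
Block shear: shear path 1×[41+4×87] = 1×389 mm, A_gv = 3112, A_nv = 1×(389 − 4.5×26)×8 = 2176 mm²; tension to near edge: (47 − 0.5×26)×8 = 272 mm². R_n = min(0.6×450×2176, 0.6×345×3112) + 1.0×450×272 = min(587.52, 644.18) + 122.4 = 709.92 kN. φR_n = 0.75 × 709.92 = 532.4 kN.
Governing: min(1337.1, 664.2, 532.4) = 532.4 kN → block shear.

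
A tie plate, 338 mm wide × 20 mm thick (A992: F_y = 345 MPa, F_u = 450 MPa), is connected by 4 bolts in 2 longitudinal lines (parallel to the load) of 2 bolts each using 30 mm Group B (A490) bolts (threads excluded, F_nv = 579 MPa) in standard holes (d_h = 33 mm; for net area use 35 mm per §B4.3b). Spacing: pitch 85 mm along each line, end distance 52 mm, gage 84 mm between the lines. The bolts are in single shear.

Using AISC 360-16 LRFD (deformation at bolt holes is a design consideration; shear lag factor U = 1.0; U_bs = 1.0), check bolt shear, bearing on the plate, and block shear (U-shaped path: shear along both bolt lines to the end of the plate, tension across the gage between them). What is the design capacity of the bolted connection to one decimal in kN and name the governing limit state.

Bolt shear: A_b = π(30)²/4 = 706.86 mm². φR_n = 0.75 × 579 × 706.86 × 4 × 1 = 1227.8 kN.
Bearing (20 mm plate, F_u = 450 MPa): end bolts L_c = 52 − 33/2 = 35.5, R_n = min(1.2×35.5×20×450, 2.4×30×20×450) = 383.4 kN/bolt; interior L_c = 85 − 33 = 52, R_n = 561.6 kN/bolt. φR_n = 0.75 × (2×383.4 + 2×561.6) = 1417.5 kN.
Block shear: shear path 2×[52+1×85] = 2×137 mm, A_gv = 5480, A_nv = 2×(137 − 1.5×35)×20 = 3380 mm²; tension across gage: (84 − 1×35)×20 = 980 mm². R_n = min(0.6×450×3380, 0.6×345×5480) + 1.0×450×980 = min(912.6, 1134.4) + 441 = 1353.6 kN. φR_n = 0.75 × 1353.6 = 1015.2 kN.
Governing: min(1227.8, 1417.5, 1015.2) = 1015.2 kN → block shear.

1015.2 kN (block shear governs)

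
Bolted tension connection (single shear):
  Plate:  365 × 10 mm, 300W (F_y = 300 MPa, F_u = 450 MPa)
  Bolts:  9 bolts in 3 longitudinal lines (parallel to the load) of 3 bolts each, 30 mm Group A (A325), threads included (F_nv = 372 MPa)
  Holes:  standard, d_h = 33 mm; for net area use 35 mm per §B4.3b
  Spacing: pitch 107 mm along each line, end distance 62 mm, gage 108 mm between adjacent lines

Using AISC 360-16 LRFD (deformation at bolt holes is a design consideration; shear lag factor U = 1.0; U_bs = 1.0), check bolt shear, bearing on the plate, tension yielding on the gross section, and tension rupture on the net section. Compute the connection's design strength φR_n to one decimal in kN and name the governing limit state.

Bolt shear: A_b = π(30)²/4 = 706.86 mm². φR_n = 0.75 × 372 × 706.86 × 9 × 1 = 1774.9 kN.
Bearing (10 mm plate, F_u = 450 MPa): end bolts L_c = 62 − 33/2 = 45.5, R_n = min(1.2×45.5×10×450, 2.4×30×10×450) = 245.7 kN/bolt; interior L_c = 107 − 33 = 74, R_n = 324 kN/bolt. φR_n = 0.75 × (3×245.7 + 6×324) = 2010.8 kN.
Tension yield (gross): A_g = 365×10 = 3650 mm². φR_n = 0.90 × 300 × 3650 = 985.5 kN.
Tension rupture (net): A_n = (365 − 3×35)×10 = 2600 mm² (U = 1.0, A_e = A_n). φR_n = 0.75 × 450 × 2600 = 877.5 kN.
Governing: min(1774.9, 2010.8, 985.5, 877.5) = 877.5 kN → net-section rupture.

877.5 kN (net-section rupture governs)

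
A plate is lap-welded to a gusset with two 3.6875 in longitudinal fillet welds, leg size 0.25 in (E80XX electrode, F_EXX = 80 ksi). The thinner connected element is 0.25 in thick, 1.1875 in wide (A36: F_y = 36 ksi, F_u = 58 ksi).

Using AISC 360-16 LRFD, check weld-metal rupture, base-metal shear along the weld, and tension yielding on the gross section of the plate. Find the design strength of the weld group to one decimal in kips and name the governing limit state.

Weld metal: throat = 0.707×0.25 = 0.17675 in, L = 2×3.6875 = 7.375 in. φR_n = 0.75 × 0.6 × 80 × 0.17675 × 7.375 = 46.9 kips.
Base metal shear (0.25 in plate): yield φR_n = 1.0×0.6×36×0.25×7.375 = 39.8 kips; rupture φR_n = 0.75×0.6×58×0.25×7.375 = 48.1 kips; take 39.8 kips (yield).
Tension yield (gross): A_g = 1.1875×0.25 = 0.29688 in². φR_n = 0.90 × 36 × 0.29688 = 9.6 kips.
Governing: min(46.9, 39.8, 9.6) = 9.6 kips → gross-section yield.

9.6 kips (gross-section yield governs)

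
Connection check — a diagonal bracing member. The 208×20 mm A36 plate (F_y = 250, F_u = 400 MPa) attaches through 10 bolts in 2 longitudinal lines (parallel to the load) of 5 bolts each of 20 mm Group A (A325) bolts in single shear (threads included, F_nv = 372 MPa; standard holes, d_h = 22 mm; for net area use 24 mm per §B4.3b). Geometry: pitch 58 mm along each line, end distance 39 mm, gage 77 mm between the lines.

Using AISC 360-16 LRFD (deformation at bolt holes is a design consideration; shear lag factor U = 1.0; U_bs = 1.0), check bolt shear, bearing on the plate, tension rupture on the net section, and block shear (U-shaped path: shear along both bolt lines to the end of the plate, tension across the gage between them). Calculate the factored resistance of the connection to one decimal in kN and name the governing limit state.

Bolt shear: A_b = π(20)²/4 = 314.16 mm². φR_n = 0.75 × 372 × 314.16 × 10 × 1 = 876.5 kN.
Bearing (20 mm plate, F_u = 400 MPa): end bolts L_c = 39 − 22/2 = 28, R_n = min(1.2×28×20×400, 2.4×20×20×400) = 268.8 kN/bolt; interior L_c = 58 − 22 = 36, R_n = 345.6 kN/bolt. φR_n = 0.75 × (2×268.8 + 8×345.6) = 2476.8 kN.
Tension rupture (net): A_n = (208 − 2×24)×20 = 3200 mm² (U = 1.0, A_e = A_n). φR_n = 0.75 × 400 × 3200 = 960.0 kN.
Block shear: shear path 2×[39+4×58] = 2×271 mm, A_gv = 10840, A_nv = 2×(271 − 4.5×24)×20 = 6520 mm²; tension across gage: (77 − 1×24)×20 = 1060 mm². R_n = min(0.6×400×6520, 0.6×250×10840) + 1.0×400×1060 = min(1564.8, 1626) + 424 = 1988.8 kN. φR_n = 0.75 × 1988.8 = 1491.6 kN.
Governing: min(876.5, 2476.8, 960.0, 1491.6) = 876.5 kN → bolt shear.

876.5 kN (bolt shear governs)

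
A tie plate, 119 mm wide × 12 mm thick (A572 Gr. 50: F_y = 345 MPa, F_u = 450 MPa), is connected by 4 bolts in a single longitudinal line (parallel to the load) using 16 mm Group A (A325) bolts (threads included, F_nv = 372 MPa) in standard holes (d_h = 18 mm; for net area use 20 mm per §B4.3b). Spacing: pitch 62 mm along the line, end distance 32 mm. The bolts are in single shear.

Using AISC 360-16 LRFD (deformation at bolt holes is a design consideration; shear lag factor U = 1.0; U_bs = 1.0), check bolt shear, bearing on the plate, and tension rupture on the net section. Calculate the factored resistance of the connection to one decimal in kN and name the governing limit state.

Bolt shear: A_b = π(16)²/4 = 201.06 mm². φR_n = 0.75 × 372 × 201.06 × 4 × 1 = 224.4 kN.
Bearing (12 mm plate, F_u = 450 MPa): end bolts L_c = 32 − 18/2 = 23, R_n = min(1.2×23×12×450, 2.4×16×12×450) = 149.04 kN/bolt; interior L_c = 62 − 18 = 44, R_n = 207.36 kN/bolt. φR_n = 0.75 × (1×149.04 + 3×207.36) = 578.3 kN.
Tension rupture (net): A_n = (119 − 1×20)×12 = 1188 mm² (U = 1.0, A_e = A_n). φR_n = 0.75 × 450 × 1188 = 401.0 kN.
Governing: min(224.4, 578.3, 401.0) = 224.4 kN → bolt shear.

224.4 kN (bolt shear governs)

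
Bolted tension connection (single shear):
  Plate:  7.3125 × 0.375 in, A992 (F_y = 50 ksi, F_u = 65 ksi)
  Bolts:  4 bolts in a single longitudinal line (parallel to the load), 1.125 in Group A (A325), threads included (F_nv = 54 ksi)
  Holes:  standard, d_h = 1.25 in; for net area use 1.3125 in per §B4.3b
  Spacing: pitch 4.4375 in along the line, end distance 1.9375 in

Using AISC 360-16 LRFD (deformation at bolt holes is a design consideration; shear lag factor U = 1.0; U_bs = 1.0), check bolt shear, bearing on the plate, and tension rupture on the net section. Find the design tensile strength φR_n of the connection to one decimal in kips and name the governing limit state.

109.7 kips (net-section rupture governs)

Bolt shear: A_b = π(1.125)²/4 = 0.99402 in². φR_n = 0.75 × 54 × 0.99402 × 4 × 1 = 161.0 kips.
Bearing (0.375 in plate, F_u = 65 ksi): end bolts L_c = 1.9375 − 1.25/2 = 1.3125, R_n = min(1.2×1.3125×0.375×65, 2.4×1.125×0.375×65) = 38.391 kips/bolt; interior L_c = 4.4375 − 1.25 = 3.1875, R_n = 65.813 kips/bolt. φR_n = 0.75 × (1×38.391 + 3×65.813) = 176.9 kips.
Tension rupture (net): A_n = (7.3125 − 1×1.3125)×0.375 = 2.25 in² (U = 1.0, A_e = A_n). φR_n = 0.75 × 65 × 2.25 = 109.7 kips.
Governing: min(161.0, 176.9, 109.7) = 109.7 kips → net-section rupture.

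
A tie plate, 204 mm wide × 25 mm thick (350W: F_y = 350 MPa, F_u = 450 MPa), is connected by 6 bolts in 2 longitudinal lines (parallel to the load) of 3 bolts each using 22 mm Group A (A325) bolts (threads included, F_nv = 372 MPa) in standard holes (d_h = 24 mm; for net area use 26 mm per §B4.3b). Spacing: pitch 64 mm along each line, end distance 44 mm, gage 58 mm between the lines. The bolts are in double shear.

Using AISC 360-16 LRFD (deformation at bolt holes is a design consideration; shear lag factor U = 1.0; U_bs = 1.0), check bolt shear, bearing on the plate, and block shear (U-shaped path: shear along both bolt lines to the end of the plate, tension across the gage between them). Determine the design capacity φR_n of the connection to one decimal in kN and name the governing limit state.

1272.7 kN (bolt shear governs)

Bolt shear: A_b = π(22)²/4 = 380.13 mm². φR_n = 0.75 × 372 × 380.13 × 6 × 2 = 1272.7 kN.
Bearing (25 mm plate, F_u = 450 MPa): end bolts L_c = 44 − 24/2 = 32, R_n = min(1.2×32×25×450, 2.4×22×25×450) = 432 kN/bolt; interior L_c = 64 − 24 = 40, R_n = 540 kN/bolt. φR_n = 0.75 × (2×432 + 4×540) = 2268.0 kN.
Block shear: shear path 2×[44+2×64] = 2×172 mm, A_gv = 8600, A_nv = 2×(172 − 2.5×26)×25 = 5350 mm²; tension across gage: (58 − 1×26)×25 = 800 mm². R_n = min(0.6×450×5350, 0.6×350×8600) + 1.0×450×800 = min(1444.5, 1806) + 360 = 1804.5 kN. φR_n = 0.75 × 1804.5 = 1353.4 kN.
Governing: min(1272.7, 2268.0, 1353.4) = 1272.7 kN → bolt shear.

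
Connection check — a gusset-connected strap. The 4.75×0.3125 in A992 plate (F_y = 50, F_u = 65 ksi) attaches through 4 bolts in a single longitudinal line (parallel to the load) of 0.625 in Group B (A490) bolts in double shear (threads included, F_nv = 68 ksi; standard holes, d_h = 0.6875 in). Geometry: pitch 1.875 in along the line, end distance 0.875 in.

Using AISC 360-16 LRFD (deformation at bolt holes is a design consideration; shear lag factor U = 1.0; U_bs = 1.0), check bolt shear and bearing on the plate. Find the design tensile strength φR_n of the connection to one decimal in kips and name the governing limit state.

74.8 kips (bearing governs)

Bolt shear: A_b = π(0.625)²/4 = 0.3068 in². φR_n = 0.75 × 68 × 0.3068 × 4 × 2 = 125.2 kips.
Bearing (0.3125 in plate, F_u = 65 ksi): end bolts L_c = 0.875 − 0.6875/2 = 0.53125, R_n = min(1.2×0.53125×0.3125×65, 2.4×0.625×0.3125×65) = 12.949 kips/bolt; interior L_c = 1.875 − 0.6875 = 1.1875, R_n = 28.945 kips/bolt. φR_n = 0.75 × (1×12.949 + 3×28.945) = 74.8 kips.
Governing: min(125.2, 74.8) = 74.8 kips → bearing.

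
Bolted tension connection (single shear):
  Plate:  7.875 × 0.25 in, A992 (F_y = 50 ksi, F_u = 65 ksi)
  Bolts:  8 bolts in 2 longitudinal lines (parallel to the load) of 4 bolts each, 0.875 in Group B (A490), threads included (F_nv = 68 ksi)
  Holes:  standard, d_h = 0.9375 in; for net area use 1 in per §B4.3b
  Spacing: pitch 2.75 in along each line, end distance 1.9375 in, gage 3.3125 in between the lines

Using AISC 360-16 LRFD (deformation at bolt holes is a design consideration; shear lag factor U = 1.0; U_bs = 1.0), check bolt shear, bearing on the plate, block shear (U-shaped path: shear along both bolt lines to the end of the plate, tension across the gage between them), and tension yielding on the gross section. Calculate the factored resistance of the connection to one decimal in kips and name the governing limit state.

Bolt shear: A_b = π(0.875)²/4 = 0.60132 in². φR_n = 0.75 × 68 × 0.60132 × 8 × 1 = 245.3 kips.
Bearing (0.25 in plate, F_u = 65 ksi): end bolts L_c = 1.9375 − 0.9375/2 = 1.46875, R_n = min(1.2×1.46875×0.25×65, 2.4×0.875×0.25×65) = 28.641 kips/bolt; interior L_c = 2.75 − 0.9375 = 1.8125, R_n = 34.125 kips/bolt. φR_n = 0.75 × (2×28.641 + 6×34.125) = 196.5 kips.
Block shear: shear path 2×[1.9375+3×2.75] = 2×10.1875 in, A_gv = 5.0938, A_nv = 2×(10.1875 − 3.5×1)×0.25 = 3.3438 in²; tension across gage: (3.3125 − 1×1)×0.25 = 0.57813 in². R_n = min(0.6×65×3.3438, 0.6×50×5.0938) + 1.0×65×0.57813 = min(130.41, 152.81) + 37.578 = 167.99 kips. φR_n = 0.75 × 167.99 = 126.0 kips.
Tension yield (gross): A_g = 7.875×0.25 = 1.9688 in². φR_n = 0.90 × 50 × 1.9688 = 88.6 kips.
Governing: min(245.3, 196.5, 126.0, 88.6) = 88.6 kips → gross-section yield.

88.6 kips (gross-section yield governs)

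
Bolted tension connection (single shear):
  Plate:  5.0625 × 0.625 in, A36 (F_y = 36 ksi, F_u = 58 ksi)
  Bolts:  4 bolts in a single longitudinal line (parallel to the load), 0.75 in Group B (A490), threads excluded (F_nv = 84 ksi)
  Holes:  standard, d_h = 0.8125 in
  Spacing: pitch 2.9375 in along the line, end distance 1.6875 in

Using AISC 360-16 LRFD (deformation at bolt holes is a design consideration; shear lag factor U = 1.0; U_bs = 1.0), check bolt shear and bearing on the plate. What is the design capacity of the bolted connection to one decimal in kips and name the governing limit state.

111.3 kips (bolt shear governs)

Bolt shear: A_b = π(0.75)²/4 = 0.44179 in². φR_n = 0.75 × 84 × 0.44179 × 4 × 1 = 111.3 kips.
Bearing (0.625 in plate, F_u = 58 ksi): end bolts L_c = 1.6875 − 0.8125/2 = 1.28125, R_n = min(1.2×1.28125×0.625×58, 2.4×0.75×0.625×58) = 55.734 kips/bolt; interior L_c = 2.9375 − 0.8125 = 2.125, R_n = 65.25 kips/bolt. φR_n = 0.75 × (1×55.734 + 3×65.25) = 188.6 kips.
Governing: min(111.3, 188.6) = 111.3 kips → bolt shear.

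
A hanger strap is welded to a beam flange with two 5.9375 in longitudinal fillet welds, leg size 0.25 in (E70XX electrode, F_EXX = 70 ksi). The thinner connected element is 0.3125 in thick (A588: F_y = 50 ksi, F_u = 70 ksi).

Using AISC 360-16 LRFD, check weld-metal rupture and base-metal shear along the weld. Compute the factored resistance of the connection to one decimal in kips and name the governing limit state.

Weld metal: throat = 0.707×0.25 = 0.17675 in, L = 2×5.9375 = 11.875 in. φR_n = 0.75 × 0.6 × 70 × 0.17675 × 11.875 = 66.1 kips.
Base metal shear (0.3125 in plate): yield φR_n = 1.0×0.6×50×0.3125×11.875 = 111.3 kips; rupture φR_n = 0.75×0.6×70×0.3125×11.875 = 116.9 kips; take 111.3 kips (yield).
Governing: min(66.1, 111.3) = 66.1 kips → weld metal.

66.1 kips (weld metal governs)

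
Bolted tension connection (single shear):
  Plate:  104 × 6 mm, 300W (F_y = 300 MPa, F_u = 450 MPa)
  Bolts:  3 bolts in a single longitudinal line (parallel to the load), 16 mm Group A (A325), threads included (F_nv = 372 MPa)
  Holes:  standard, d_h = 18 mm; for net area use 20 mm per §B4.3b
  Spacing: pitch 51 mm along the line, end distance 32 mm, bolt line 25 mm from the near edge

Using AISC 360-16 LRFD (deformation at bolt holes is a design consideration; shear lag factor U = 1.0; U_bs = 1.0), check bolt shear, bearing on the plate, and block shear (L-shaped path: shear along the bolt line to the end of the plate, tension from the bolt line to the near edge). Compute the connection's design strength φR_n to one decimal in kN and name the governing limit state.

Bolt shear: A_b = π(16)²/4 = 201.06 mm². φR_n = 0.75 × 372 × 201.06 × 3 × 1 = 168.3 kN.
Bearing (6 mm plate, F_u = 450 MPa): end bolts L_c = 32 − 18/2 = 23, R_n = min(1.2×23×6×450, 2.4×16×6×450) = 74.52 kN/bolt; interior L_c = 51 − 18 = 33, R_n = 103.68 kN/bolt. φR_n = 0.75 × (1×74.52 + 2×103.68) = 211.4 kN.
Block shear: shear path 1×[32+2×51] = 1×134 mm, A_gv = 804, A_nv = 1×(134 − 2.5×20)×6 = 504 mm²; tension to near edge: (25 − 0.5×20)×6 = 90 mm². R_n = min(0.6×450×504, 0.6×300×804) + 1.0×450×90 = min(136.08, 144.72) + 40.5 = 176.58 kN. φR_n = 0.75 × 176.58 = 132.4 kN.
Governing: min(168.3, 211.4, 132.4) = 132.4 kN → block shear.

132.4 kN (block shear governs)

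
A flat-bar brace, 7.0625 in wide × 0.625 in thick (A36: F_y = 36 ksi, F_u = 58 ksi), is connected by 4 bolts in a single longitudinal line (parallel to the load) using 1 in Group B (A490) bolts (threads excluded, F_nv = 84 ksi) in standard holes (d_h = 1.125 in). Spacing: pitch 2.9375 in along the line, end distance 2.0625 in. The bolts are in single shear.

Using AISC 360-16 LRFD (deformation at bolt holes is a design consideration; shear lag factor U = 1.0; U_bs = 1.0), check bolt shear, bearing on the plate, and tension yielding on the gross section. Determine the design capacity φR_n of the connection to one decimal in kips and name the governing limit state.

143.0 kips (gross-section yield governs)

Bolt shear: A_b = π(1)²/4 = 0.7854 in². φR_n = 0.75 × 84 × 0.7854 × 4 × 1 = 197.9 kips.
Bearing (0.625 in plate, F_u = 58 ksi): end bolts L_c = 2.0625 − 1.125/2 = 1.5, R_n = min(1.2×1.5×0.625×58, 2.4×1×0.625×58) = 65.25 kips/bolt; interior L_c = 2.9375 − 1.125 = 1.8125, R_n = 78.844 kips/bolt. φR_n = 0.75 × (1×65.25 + 3×78.844) = 226.3 kips.
Tension yield (gross): A_g = 7.0625×0.625 = 4.4141 in². φR_n = 0.90 × 36 × 4.4141 = 143.0 kips.
Governing: min(197.9, 226.3, 143.0) = 143.0 kips → gross-section yield.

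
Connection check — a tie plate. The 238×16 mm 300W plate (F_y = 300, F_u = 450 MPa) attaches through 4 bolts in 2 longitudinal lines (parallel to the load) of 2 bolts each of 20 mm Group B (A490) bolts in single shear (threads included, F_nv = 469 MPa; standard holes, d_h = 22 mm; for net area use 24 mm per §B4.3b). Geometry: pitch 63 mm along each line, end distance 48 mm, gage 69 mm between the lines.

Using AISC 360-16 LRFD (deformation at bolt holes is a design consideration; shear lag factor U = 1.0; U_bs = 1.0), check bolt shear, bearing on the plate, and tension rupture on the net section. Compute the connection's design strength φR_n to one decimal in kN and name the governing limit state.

Bolt shear: A_b = π(20)²/4 = 314.16 mm². φR_n = 0.75 × 469 × 314.16 × 4 × 1 = 442.0 kN.
Bearing (16 mm plate, F_u = 450 MPa): end bolts L_c = 48 − 22/2 = 37, R_n = min(1.2×37×16×450, 2.4×20×16×450) = 319.68 kN/bolt; interior L_c = 63 − 22 = 41, R_n = 345.6 kN/bolt. φR_n = 0.75 × (2×319.68 + 2×345.6) = 997.9 kN.
Tension rupture (net): A_n = (238 − 2×24)×16 = 3040 mm² (U = 1.0, A_e = A_n). φR_n = 0.75 × 450 × 3040 = 1026.0 kN.
Governing: min(442.0, 997.9, 1026.0) = 442.0 kN → bolt shear.

442.0 kN (bolt shear governs)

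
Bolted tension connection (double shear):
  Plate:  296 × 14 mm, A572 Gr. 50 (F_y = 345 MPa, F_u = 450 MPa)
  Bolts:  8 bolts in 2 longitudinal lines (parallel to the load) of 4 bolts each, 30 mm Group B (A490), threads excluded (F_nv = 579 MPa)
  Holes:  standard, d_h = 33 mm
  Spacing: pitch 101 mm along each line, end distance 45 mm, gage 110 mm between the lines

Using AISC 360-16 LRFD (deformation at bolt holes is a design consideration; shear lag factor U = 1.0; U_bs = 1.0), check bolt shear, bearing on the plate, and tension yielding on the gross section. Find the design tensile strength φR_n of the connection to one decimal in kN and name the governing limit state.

Bolt shear: A_b = π(30)²/4 = 706.86 mm². φR_n = 0.75 × 579 × 706.86 × 8 × 2 = 4911.3 kN.
Bearing (14 mm plate, F_u = 450 MPa): end bolts L_c = 45 − 33/2 = 28.5, R_n = min(1.2×28.5×14×450, 2.4×30×14×450) = 215.46 kN/bolt; interior L_c = 101 − 33 = 68, R_n = 453.6 kN/bolt. φR_n = 0.75 × (2×215.46 + 6×453.6) = 2364.4 kN.
Tension yield (gross): A_g = 296×14 = 4144 mm². φR_n = 0.90 × 345 × 4144 = 1286.7 kN.
Governing: min(4911.3, 2364.4, 1286.7) = 1286.7 kN → gross-section yield.

1286.7 kN (gross-section yield governs)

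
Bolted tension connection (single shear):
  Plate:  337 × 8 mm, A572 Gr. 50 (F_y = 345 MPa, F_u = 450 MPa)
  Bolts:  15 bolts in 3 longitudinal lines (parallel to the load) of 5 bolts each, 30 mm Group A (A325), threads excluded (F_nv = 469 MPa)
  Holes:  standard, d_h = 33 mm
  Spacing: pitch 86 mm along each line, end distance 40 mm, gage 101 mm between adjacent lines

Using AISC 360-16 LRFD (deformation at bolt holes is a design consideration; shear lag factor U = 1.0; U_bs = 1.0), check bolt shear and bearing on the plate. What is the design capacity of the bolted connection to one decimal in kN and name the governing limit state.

2289.1 kN (bearing governs)

Bolt shear: A_b = π(30)²/4 = 706.86 mm². φR_n = 0.75 × 469 × 706.86 × 15 × 1 = 3729.6 kN.
Bearing (8 mm plate, F_u = 450 MPa): end bolts L_c = 40 − 33/2 = 23.5, R_n = min(1.2×23.5×8×450, 2.4×30×8×450) = 101.52 kN/bolt; interior L_c = 86 − 33 = 53, R_n = 228.96 kN/bolt. φR_n = 0.75 × (3×101.52 + 12×228.96) = 2289.1 kN.
Governing: min(3729.6, 2289.1) = 2289.1 kN → bearing.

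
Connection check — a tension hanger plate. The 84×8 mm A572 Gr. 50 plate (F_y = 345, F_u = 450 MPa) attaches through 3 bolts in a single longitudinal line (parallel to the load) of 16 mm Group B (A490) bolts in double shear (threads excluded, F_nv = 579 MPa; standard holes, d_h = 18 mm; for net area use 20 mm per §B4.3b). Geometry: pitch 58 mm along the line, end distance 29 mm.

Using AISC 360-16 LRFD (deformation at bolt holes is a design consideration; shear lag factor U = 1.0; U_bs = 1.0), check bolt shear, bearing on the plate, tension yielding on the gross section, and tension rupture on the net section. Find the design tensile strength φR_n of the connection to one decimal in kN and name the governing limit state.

Bolt shear: A_b = π(16)²/4 = 201.06 mm². φR_n = 0.75 × 579 × 201.06 × 3 × 2 = 523.9 kN.
Bearing (8 mm plate, F_u = 450 MPa): end bolts L_c = 29 − 18/2 = 20, R_n = min(1.2×20×8×450, 2.4×16×8×450) = 86.4 kN/bolt; interior L_c = 58 − 18 = 40, R_n = 138.24 kN/bolt. φR_n = 0.75 × (1×86.4 + 2×138.24) = 272.2 kN.
Tension yield (gross): A_g = 84×8 = 672 mm². φR_n = 0.90 × 345 × 672 = 208.7 kN.
Tension rupture (net): A_n = (84 − 1×20)×8 = 512 mm² (U = 1.0, A_e = A_n). φR_n = 0.75 × 450 × 512 = 172.8 kN.
Governing: min(523.9, 272.2, 208.7, 172.8) = 172.8 kN → net-section rupture.

172.8 kN (net-section rupture governs)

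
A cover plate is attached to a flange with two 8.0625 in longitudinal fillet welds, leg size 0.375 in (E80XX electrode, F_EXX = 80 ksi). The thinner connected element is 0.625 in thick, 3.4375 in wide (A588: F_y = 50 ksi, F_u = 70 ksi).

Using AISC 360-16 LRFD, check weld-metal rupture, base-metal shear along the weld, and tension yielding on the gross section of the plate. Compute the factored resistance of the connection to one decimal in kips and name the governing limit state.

96.7 kips (gross-section yield governs)

Weld metal: throat = 0.707×0.375 = 0.26513 in, L = 2×8.0625 = 16.125 in. φR_n = 0.75 × 0.6 × 80 × 0.26513 × 16.125 = 153.9 kips.
Base metal shear (0.625 in plate): yield φR_n = 1.0×0.6×50×0.625×16.125 = 302.3 kips; rupture φR_n = 0.75×0.6×70×0.625×16.125 = 317.5 kips; take 302.3 kips (yield).
Tension yield (gross): A_g = 3.4375×0.625 = 2.1484 in². φR_n = 0.90 × 50 × 2.1484 = 96.7 kips.
Governing: min(153.9, 302.3, 96.7) = 96.7 kips → gross-section yield.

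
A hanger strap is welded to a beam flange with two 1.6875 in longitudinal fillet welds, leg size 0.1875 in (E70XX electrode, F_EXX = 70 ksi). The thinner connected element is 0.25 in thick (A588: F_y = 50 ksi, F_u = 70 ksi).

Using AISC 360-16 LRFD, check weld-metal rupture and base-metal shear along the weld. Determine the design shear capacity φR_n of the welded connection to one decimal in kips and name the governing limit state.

Weld metal: throat = 0.707×0.1875 = 0.13256 in, L = 2×1.6875 = 3.375 in. φR_n = 0.75 × 0.6 × 70 × 0.13256 × 3.375 = 14.1 kips.
Base metal shear (0.25 in plate): yield φR_n = 1.0×0.6×50×0.25×3.375 = 25.3 kips; rupture φR_n = 0.75×0.6×70×0.25×3.375 = 26.6 kips; take 25.3 kips (yield).
Governing: min(14.1, 25.3) = 14.1 kips → weld metal.

14.1 kips (weld metal governs)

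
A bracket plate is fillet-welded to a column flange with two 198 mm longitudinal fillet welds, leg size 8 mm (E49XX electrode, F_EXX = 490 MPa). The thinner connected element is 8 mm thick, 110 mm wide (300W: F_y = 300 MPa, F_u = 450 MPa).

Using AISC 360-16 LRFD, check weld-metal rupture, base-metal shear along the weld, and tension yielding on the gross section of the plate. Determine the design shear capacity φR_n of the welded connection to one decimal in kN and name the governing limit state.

Weld metal: throat = 0.707×8 = 5.656 mm, L = 2×198 = 396 mm. φR_n = 0.75 × 0.6 × 490 × 5.656 × 396 = 493.9 kN.
Base metal shear (8 mm plate): yield φR_n = 1.0×0.6×300×8×396 = 570.2 kN; rupture φR_n = 0.75×0.6×450×8×396 = 641.5 kN; take 570.2 kN (yield).
Tension yield (gross): A_g = 110×8 = 880 mm². φR_n = 0.90 × 300 × 880 = 237.6 kN.
Governing: min(493.9, 570.2, 237.6) = 237.6 kN → gross-section yield.

237.6 kN (gross-section yield governs)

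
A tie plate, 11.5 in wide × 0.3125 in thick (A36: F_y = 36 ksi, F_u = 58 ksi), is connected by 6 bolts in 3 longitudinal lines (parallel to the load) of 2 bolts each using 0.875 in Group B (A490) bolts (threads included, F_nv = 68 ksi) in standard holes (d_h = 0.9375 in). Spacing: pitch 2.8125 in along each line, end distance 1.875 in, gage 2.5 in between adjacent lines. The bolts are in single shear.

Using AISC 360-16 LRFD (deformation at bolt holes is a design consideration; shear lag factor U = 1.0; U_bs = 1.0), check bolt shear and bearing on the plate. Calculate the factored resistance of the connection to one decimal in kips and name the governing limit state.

Bolt shear: A_b = π(0.875)²/4 = 0.60132 in². φR_n = 0.75 × 68 × 0.60132 × 6 × 1 = 184.0 kips.
Bearing (0.3125 in plate, F_u = 58 ksi): end bolts L_c = 1.875 − 0.9375/2 = 1.40625, R_n = min(1.2×1.40625×0.3125×58, 2.4×0.875×0.3125×58) = 30.586 kips/bolt; interior L_c = 2.8125 − 0.9375 = 1.875, R_n = 38.063 kips/bolt. φR_n = 0.75 × (3×30.586 + 3×38.063) = 154.5 kips.
Governing: min(184.0, 154.5) = 154.5 kips → bearing.

154.5 kips (bearing governs)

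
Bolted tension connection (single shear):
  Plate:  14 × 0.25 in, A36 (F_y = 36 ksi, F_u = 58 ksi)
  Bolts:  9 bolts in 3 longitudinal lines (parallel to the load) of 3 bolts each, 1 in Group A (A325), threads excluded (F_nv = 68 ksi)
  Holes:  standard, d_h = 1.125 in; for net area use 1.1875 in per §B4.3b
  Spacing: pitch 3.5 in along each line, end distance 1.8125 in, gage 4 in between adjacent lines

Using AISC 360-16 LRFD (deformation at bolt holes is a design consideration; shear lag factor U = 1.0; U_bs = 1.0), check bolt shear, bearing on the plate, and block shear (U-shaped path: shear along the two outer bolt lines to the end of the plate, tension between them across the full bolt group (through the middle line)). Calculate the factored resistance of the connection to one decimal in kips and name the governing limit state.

132.6 kips (block shear governs)

Bolt shear: A_b = π(1)²/4 = 0.7854 in². φR_n = 0.75 × 68 × 0.7854 × 9 × 1 = 360.5 kips.
Bearing (0.25 in plate, F_u = 58 ksi): end bolts L_c = 1.8125 − 1.125/2 = 1.25, R_n = min(1.2×1.25×0.25×58, 2.4×1×0.25×58) = 21.75 kips/bolt; interior L_c = 3.5 − 1.125 = 2.375, R_n = 34.8 kips/bolt. φR_n = 0.75 × (3×21.75 + 6×34.8) = 205.5 kips.
Block shear: shear path 2×[1.8125+2×3.5] = 2×8.8125 in, A_gv = 4.4063, A_nv = 2×(8.8125 − 2.5×1.1875)×0.25 = 2.9219 in²; tension across gage: (8 − 2×1.1875)×0.25 = 1.4063 in². R_n = min(0.6×58×2.9219, 0.6×36×4.4063) + 1.0×58×1.4063 = min(101.68, 95.176) + 81.565 = 176.74 kips. φR_n = 0.75 × 176.74 = 132.6 kips.
Governing: min(360.5, 205.5, 132.6) = 132.6 kips → block shear.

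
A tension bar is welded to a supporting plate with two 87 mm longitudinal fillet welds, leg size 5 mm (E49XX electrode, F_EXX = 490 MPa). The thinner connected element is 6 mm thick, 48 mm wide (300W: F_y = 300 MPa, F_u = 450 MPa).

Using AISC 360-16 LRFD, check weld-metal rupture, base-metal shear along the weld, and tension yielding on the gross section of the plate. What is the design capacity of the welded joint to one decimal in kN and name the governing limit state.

77.8 kN (gross-section yield governs)

Weld metal: throat = 0.707×5 = 3.535 mm, L = 2×87 = 174 mm. φR_n = 0.75 × 0.6 × 490 × 3.535 × 174 = 135.6 kN.
Base metal shear (6 mm plate): yield φR_n = 1.0×0.6×300×6×174 = 187.9 kN; rupture φR_n = 0.75×0.6×450×6×174 = 211.4 kN; take 187.9 kN (yield).
Tension yield (gross): A_g = 48×6 = 288 mm². φR_n = 0.90 × 300 × 288 = 77.8 kN.
Governing: min(135.6, 187.9, 77.8) = 77.8 kN → gross-section yield.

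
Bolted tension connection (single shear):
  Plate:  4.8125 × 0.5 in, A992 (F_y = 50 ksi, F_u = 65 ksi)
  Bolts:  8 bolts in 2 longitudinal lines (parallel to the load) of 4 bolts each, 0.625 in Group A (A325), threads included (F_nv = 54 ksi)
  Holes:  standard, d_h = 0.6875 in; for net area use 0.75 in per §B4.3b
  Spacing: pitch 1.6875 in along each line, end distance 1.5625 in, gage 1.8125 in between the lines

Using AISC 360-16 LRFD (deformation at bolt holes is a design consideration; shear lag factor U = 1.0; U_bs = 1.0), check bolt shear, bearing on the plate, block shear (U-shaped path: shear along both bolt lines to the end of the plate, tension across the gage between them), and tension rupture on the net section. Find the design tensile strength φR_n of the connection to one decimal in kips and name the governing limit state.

Bolt shear: A_b = π(0.625)²/4 = 0.3068 in². φR_n = 0.75 × 54 × 0.3068 × 8 × 1 = 99.4 kips.
Bearing (0.5 in plate, F_u = 65 ksi): end bolts L_c = 1.5625 − 0.6875/2 = 1.21875, R_n = min(1.2×1.21875×0.5×65, 2.4×0.625×0.5×65) = 47.531 kips/bolt; interior L_c = 1.6875 − 0.6875 = 1, R_n = 39 kips/bolt. φR_n = 0.75 × (2×47.531 + 6×39) = 246.8 kips.
Block shear: shear path 2×[1.5625+3×1.6875] = 2×6.625 in, A_gv = 6.625, A_nv = 2×(6.625 − 3.5×0.75)×0.5 = 4 in²; tension across gage: (1.8125 − 1×0.75)×0.5 = 0.53125 in². R_n = min(0.6×65×4, 0.6×50×6.625) + 1.0×65×0.53125 = min(156, 198.75) + 34.531 = 190.53 kips. φR_n = 0.75 × 190.53 = 142.9 kips.
Tension rupture (net): A_n = (4.8125 − 2×0.75)×0.5 = 1.6563 in² (U = 1.0, A_e = A_n). φR_n = 0.75 × 65 × 1.6563 = 80.7 kips.
Governing: min(99.4, 246.8, 142.9, 80.7) = 80.7 kips → net-section rupture.

80.7 kips (net-section rupture governs)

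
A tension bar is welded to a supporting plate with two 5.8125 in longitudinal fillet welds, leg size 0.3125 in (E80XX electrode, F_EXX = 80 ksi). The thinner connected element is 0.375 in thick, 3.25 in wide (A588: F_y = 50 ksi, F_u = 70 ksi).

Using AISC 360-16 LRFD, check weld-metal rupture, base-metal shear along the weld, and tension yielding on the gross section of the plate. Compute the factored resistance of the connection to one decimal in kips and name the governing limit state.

Weld metal: throat = 0.707×0.3125 = 0.22094 in, L = 2×5.8125 = 11.625 in. φR_n = 0.75 × 0.6 × 80 × 0.22094 × 11.625 = 92.5 kips.
Base metal shear (0.375 in plate): yield φR_n = 1.0×0.6×50×0.375×11.625 = 130.8 kips; rupture φR_n = 0.75×0.6×70×0.375×11.625 = 137.3 kips; take 130.8 kips (yield).
Tension yield (gross): A_g = 3.25×0.375 = 1.2188 in². φR_n = 0.90 × 50 × 1.2188 = 54.8 kips.
Governing: min(92.5, 130.8, 54.8) = 54.8 kips → gross-section yield.

54.8 kips (gross-section yield governs)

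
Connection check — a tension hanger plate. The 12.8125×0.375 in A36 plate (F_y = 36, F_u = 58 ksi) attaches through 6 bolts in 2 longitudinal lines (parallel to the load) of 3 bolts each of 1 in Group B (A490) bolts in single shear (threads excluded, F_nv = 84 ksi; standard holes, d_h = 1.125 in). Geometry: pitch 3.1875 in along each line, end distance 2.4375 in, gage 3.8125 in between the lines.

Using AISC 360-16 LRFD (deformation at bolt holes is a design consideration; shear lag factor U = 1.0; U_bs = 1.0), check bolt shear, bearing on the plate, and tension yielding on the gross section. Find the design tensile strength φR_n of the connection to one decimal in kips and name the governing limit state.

Bolt shear: A_b = π(1)²/4 = 0.7854 in². φR_n = 0.75 × 84 × 0.7854 × 6 × 1 = 296.9 kips.
Bearing (0.375 in plate, F_u = 58 ksi): end bolts L_c = 2.4375 − 1.125/2 = 1.875, R_n = min(1.2×1.875×0.375×58, 2.4×1×0.375×58) = 48.938 kips/bolt; interior L_c = 3.1875 − 1.125 = 2.0625, R_n = 52.2 kips/bolt. φR_n = 0.75 × (2×48.938 + 4×52.2) = 230.0 kips.
Tension yield (gross): A_g = 12.8125×0.375 = 4.8047 in². φR_n = 0.90 × 36 × 4.8047 = 155.7 kips.
Governing: min(296.9, 230.0, 155.7) = 155.7 kips → gross-section yield.

155.7 kips (gross-section yield governs)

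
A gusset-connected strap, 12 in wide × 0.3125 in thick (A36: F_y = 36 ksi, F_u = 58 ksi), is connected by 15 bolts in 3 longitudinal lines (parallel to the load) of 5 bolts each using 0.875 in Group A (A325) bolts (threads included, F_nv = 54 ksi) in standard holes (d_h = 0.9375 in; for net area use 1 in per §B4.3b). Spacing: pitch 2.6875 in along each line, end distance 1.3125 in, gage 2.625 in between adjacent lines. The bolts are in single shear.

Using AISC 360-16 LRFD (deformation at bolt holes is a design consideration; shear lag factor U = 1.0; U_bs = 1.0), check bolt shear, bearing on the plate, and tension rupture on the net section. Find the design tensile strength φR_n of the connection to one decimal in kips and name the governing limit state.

Bolt shear: A_b = π(0.875)²/4 = 0.60132 in². φR_n = 0.75 × 54 × 0.60132 × 15 × 1 = 365.3 kips.
Bearing (0.3125 in plate, F_u = 58 ksi): end bolts L_c = 1.3125 − 0.9375/2 = 0.84375, R_n = min(1.2×0.84375×0.3125×58, 2.4×0.875×0.3125×58) = 18.352 kips/bolt; interior L_c = 2.6875 − 0.9375 = 1.75, R_n = 38.063 kips/bolt. φR_n = 0.75 × (3×18.352 + 12×38.063) = 383.9 kips.
Tension rupture (net): A_n = (12 − 3×1)×0.3125 = 2.8125 in² (U = 1.0, A_e = A_n). φR_n = 0.75 × 58 × 2.8125 = 122.3 kips.
Governing: min(365.3, 383.9, 122.3) = 122.3 kips → net-section rupture.

122.3 kips (net-section rupture governs)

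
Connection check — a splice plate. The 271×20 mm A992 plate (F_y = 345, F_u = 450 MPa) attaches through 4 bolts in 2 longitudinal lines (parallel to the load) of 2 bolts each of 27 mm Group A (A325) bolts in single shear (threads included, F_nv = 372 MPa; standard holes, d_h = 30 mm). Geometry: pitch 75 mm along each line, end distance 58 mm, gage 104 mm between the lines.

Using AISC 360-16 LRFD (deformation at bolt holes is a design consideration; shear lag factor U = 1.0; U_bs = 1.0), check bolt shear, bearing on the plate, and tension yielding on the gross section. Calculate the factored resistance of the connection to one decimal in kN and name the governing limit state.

639.0 kN (bolt shear governs)

Bolt shear: A_b = π(27)²/4 = 572.56 mm². φR_n = 0.75 × 372 × 572.56 × 4 × 1 = 639.0 kN.
Bearing (20 mm plate, F_u = 450 MPa): end bolts L_c = 58 − 30/2 = 43, R_n = min(1.2×43×20×450, 2.4×27×20×450) = 464.4 kN/bolt; interior L_c = 75 − 30 = 45, R_n = 486 kN/bolt. φR_n = 0.75 × (2×464.4 + 2×486) = 1425.6 kN.
Tension yield (gross): A_g = 271×20 = 5420 mm². φR_n = 0.90 × 345 × 5420 = 1682.9 kN.
Governing: min(639.0, 1425.6, 1682.9) = 639.0 kN → bolt shear.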